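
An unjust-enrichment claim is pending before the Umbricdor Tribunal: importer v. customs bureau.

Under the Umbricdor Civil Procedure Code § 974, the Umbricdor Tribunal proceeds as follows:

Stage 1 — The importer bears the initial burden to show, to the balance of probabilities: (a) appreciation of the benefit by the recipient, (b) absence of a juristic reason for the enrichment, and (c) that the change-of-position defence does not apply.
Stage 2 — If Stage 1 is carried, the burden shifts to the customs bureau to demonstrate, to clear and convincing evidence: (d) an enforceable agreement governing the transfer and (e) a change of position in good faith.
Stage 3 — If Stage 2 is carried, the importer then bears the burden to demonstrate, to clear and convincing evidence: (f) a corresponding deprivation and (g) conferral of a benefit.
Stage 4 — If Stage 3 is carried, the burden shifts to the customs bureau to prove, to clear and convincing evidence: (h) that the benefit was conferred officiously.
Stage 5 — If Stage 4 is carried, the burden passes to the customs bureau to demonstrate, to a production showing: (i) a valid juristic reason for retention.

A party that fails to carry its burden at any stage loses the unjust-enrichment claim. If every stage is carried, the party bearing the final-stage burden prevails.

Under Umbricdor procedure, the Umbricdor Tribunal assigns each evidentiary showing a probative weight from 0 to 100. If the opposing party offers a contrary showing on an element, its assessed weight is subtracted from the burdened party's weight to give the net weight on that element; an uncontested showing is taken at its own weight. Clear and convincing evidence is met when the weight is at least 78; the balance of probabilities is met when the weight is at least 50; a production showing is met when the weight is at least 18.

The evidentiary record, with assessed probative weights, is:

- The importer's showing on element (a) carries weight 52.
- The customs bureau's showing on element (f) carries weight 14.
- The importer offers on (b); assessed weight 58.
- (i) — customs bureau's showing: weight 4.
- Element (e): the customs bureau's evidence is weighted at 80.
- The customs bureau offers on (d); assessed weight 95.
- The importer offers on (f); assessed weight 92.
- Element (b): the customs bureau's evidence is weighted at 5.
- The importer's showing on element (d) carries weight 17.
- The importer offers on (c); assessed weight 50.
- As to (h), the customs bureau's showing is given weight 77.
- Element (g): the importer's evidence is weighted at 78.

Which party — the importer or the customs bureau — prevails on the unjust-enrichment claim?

Stage 1 — burden on importer; standard: the balance of probabilities (weight is at least 50).
    (a): 52 ≥ 50 [met]
    (b): 58 − 5 = 53 ≥ 50 [met]
    (c): 50 ≥ 50 [met]
  All elements met. The burden passes to the customs bureau.
Stage 2 — burden on customs bureau; standard: clear and convincing evidence (weight is at least 78).
    (d): 95 − 17 = 78 ≥ 78 [met]
    (e): 80 ≥ 78 [met]
  Stage 2 is satisfied; the onus moves to the importer.
Stage 3 — burden on importer; standard: clear and convincing evidence (weight is at least 78).
    (f): 92 − 14 = 78 ≥ 78 [met]
    (g): 78 ≥ 78 [met]
  The importer carries Stage 3; the customs bureau now bears the burden.
Stage 4 — burden on customs bureau; standard: clear and convincing evidence (weight is at least 78).
    (h): 77 < 78 [not met]
  Not every element is met, so the customs bureau fails to carry Stage 4.
The importer prevails.

importer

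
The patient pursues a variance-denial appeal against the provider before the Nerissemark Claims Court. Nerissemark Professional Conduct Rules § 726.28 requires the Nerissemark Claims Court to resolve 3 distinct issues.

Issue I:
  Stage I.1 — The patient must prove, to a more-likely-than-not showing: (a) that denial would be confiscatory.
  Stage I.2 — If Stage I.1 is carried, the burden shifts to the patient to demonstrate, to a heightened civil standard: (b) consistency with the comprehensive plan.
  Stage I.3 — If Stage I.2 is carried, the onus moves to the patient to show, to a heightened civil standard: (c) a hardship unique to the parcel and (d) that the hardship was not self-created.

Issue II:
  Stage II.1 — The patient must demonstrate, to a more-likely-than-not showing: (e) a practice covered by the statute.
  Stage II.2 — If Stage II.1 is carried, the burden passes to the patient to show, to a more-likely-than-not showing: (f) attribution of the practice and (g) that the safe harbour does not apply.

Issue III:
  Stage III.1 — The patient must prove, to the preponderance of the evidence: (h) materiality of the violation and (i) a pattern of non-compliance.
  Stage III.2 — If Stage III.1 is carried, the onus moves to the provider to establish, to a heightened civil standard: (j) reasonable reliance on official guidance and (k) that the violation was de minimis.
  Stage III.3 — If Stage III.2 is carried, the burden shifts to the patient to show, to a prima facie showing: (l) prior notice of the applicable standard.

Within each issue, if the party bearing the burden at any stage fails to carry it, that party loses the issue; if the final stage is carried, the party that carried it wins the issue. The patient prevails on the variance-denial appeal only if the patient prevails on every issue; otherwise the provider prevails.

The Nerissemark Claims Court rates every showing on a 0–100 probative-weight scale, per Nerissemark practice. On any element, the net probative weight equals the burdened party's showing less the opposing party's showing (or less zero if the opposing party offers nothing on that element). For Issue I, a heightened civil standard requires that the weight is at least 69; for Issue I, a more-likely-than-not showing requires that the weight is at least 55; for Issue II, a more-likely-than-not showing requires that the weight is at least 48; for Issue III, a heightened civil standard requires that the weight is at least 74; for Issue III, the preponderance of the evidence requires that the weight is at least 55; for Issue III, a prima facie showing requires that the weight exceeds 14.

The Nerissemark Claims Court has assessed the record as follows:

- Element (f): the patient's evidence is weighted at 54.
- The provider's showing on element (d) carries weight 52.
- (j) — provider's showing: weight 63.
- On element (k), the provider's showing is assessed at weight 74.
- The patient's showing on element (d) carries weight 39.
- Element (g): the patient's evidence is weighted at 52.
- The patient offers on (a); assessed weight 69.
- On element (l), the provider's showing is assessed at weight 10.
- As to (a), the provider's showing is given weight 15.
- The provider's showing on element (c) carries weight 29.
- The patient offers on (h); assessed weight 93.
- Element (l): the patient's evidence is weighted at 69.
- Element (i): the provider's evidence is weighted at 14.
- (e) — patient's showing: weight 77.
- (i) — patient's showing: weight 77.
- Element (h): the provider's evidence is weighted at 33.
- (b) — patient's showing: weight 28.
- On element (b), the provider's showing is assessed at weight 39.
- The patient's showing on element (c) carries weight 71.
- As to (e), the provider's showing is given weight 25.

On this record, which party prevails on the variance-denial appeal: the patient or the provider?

provider

— Issue I —
Stage I.1 — burden on patient; standard: a more-likely-than-not showing (weight is at least 55).
    (a): 69 − 15 = 54 < 55 [not met]
  Not every element is met, so the patient fails to carry Stage I.1.
So the provider prevails on this issue.
— Issue II —
At Stage II.1 the patient must meet a more-likely-than-not showing (weight is at least 48): on (e) the weight is 77 less the opposing 25 gives net 52, ≥ 48, so (e) meets the standard.
  All elements met. The patient retains the burden for Stage II.2.
At Stage II.2 the patient must meet a more-likely-than-not showing (weight is at least 48): on (f) the weight is 54, which does reach 48, so (f) meets the standard; on (g) the weight is 52, ≥ 48, so (g) meets the standard.
  All elements met at the final stage.
Every stage carried; the patient prevails on this issue.
— Issue III —
Stage III.1 — burden on patient; standard: the preponderance of the evidence (weight is at least 55).
    (h): 93 − 33 = 60 ≥ 55 [met]
    (i): 77 − 14 = 63 ≥ 55 [met]
  Stage III.1 carried; the burden shifts to the provider.
Stage III.2 — burden on provider; standard: a heightened civil standard (weight is at least 74).
    (j): 63 < 74 [not met]
    (k): 74 ≥ 74 [met]
  Stage III.2 not carried; the provider fails its burden.
The analysis ends at Stage III.2; the patient prevails on this issue.
Per-issue: Issue I → provider; Issue II → patient; Issue III → patient. The patient must prevail on every issue; overall, the provider prevails.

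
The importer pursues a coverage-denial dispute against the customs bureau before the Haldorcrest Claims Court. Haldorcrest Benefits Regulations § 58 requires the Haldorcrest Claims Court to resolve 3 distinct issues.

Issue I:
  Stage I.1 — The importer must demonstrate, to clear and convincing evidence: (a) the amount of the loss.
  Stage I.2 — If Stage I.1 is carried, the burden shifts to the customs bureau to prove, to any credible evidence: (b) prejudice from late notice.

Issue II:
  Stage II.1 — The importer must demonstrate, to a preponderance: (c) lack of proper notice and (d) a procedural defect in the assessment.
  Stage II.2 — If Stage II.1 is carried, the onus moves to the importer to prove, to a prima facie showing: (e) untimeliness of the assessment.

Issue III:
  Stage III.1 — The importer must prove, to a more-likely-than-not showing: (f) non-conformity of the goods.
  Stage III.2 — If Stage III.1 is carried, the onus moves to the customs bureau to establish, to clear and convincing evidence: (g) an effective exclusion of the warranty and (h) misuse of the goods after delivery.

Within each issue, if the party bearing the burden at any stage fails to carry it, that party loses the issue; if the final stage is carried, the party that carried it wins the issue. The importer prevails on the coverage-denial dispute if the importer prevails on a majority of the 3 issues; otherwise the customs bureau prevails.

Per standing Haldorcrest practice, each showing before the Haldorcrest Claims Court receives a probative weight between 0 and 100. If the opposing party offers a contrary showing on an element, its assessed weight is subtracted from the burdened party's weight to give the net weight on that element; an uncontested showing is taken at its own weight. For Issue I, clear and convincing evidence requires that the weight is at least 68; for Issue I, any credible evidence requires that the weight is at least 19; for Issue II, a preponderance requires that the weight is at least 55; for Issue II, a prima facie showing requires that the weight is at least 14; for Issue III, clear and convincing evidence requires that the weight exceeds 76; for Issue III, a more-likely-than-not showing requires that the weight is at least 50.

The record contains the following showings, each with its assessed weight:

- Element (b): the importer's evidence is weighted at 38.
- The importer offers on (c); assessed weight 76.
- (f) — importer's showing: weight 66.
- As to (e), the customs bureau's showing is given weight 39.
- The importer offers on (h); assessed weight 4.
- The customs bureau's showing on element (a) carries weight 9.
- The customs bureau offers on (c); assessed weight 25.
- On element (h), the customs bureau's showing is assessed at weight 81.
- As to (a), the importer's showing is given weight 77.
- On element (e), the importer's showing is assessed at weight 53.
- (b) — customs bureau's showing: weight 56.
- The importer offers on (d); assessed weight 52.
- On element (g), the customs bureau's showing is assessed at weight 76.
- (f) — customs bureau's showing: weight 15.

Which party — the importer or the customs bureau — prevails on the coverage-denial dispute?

— Issue I —
Stage I.1 — burden on importer; standard: clear and convincing evidence (weight is at least 68).
    (a): 77 − 9 = 68 ≥ 68 [met]
  Stage I.1 carried; the burden shifts to the customs bureau.
Stage I.2 — burden on customs bureau; standard: any credible evidence (weight is at least 19).
    (b): 56 − 38 = 18 < 19 [not met]
  Not every element is met, so the customs bureau fails to carry Stage I.2.
The analysis ends at Stage I.2; the importer prevails on this issue.
— Issue II —
Stage II.1 (importer, a preponderance, weight is at least 55): (c) net 76−25=51 < 55 — fails; (d) 52 < 55 — fails.
  Not every element is met, so the importer fails to carry Stage II.1.
The customs bureau prevails on this issue.
— Issue III —
At Stage III.1 the importer must meet a more-likely-than-not showing (weight is at least 50): on (f) the weight is 66 less the opposing 15 gives net 51, ≥ 50, so (f) meets the standard.
  All elements met. The burden passes to the customs bureau.
At Stage III.2 the customs bureau must meet clear and convincing evidence (weight exceeds 76): on (g) the weight is 76, which does not exceed 76, so (g) does not meet the standard; on (h) the weight is 81 less the opposing 4 gives net 77, > 76, so (h) meets the standard.
  The customs bureau does not carry Stage III.2.
So the importer prevails on this issue.
Per-issue: Issue I → importer; Issue II → customs bureau; Issue III → importer. The importer must prevail on a majority of issues; overall, the importer prevails.

importer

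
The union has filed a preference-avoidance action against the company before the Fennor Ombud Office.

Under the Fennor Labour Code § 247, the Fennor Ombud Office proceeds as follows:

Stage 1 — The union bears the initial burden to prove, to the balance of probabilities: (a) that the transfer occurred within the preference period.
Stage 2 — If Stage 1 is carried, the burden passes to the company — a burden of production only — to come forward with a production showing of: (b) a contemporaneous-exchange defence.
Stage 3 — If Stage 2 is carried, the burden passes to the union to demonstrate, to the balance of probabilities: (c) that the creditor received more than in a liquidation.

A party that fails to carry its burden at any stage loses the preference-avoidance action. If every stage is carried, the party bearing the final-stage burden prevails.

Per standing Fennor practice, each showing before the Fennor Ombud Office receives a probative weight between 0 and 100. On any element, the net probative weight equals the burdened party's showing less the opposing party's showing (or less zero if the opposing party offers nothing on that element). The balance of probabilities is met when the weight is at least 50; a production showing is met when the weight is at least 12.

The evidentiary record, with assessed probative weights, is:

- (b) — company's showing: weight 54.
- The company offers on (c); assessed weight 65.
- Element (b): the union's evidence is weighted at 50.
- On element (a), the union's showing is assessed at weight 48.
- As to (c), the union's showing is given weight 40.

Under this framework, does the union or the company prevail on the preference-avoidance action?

company

At Stage 1 the union must meet the balance of probabilities (weight is at least 50): on (a) the weight is 48, which does not reach 50, so (a) does not meet the standard.
  The union does not carry Stage 1.
So the company prevails.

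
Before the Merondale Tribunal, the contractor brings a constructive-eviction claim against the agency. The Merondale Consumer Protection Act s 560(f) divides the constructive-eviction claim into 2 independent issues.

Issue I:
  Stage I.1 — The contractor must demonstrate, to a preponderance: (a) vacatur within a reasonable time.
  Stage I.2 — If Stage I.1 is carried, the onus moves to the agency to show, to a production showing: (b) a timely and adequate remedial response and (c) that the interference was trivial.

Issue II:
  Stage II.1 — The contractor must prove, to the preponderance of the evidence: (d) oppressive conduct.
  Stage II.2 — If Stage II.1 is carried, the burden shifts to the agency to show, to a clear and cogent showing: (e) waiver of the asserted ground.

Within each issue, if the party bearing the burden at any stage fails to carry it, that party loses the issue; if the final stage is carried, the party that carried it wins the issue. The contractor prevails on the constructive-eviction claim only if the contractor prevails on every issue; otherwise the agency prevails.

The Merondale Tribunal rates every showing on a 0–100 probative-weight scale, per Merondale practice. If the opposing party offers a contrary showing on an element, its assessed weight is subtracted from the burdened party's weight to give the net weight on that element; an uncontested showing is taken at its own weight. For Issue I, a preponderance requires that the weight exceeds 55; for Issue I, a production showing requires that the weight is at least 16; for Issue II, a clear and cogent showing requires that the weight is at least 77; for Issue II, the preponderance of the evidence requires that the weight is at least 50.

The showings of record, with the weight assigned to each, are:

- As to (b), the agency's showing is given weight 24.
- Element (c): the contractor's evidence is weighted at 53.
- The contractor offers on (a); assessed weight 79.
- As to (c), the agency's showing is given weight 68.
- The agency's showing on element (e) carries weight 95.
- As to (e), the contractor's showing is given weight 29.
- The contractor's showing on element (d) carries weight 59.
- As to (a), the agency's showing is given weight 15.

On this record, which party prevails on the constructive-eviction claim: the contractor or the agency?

contractor

— Issue I —
At Stage I.1 the contractor must meet a preponderance (weight exceeds 55): on (a) the weight is 79 less the opposing 15 gives net 64, > 55, so (a) meets the standard.
  All elements met. The burden passes to the agency.
At Stage I.2 the agency must meet a production showing (weight is at least 16): on (b) the weight is 24, ≥ 16, so (b) meets the standard; on (c) the weight is 68 less the opposing 53 gives net 15, < 16, so (c) does not meet the standard.
  Stage I.2 not carried; the agency fails its burden.
The contractor prevails on this issue.
— Issue II —
At Stage II.1 the contractor must meet the preponderance of the evidence (weight is at least 50): on (d) the weight is 59, ≥ 50, so (d) meets the standard.
  All elements met. The burden passes to the agency.
At Stage II.2 the agency must meet a clear and cogent showing (weight is at least 77): on (e) the weight is 95 less the opposing 29 gives net 66, which does not reach 77, so (e) does not meet the standard.
  The agency does not carry Stage II.2.
The contractor prevails on this issue.
Per-issue: Issue I → contractor; Issue II → contractor. The contractor must prevail on every issue; overall, the contractor prevails.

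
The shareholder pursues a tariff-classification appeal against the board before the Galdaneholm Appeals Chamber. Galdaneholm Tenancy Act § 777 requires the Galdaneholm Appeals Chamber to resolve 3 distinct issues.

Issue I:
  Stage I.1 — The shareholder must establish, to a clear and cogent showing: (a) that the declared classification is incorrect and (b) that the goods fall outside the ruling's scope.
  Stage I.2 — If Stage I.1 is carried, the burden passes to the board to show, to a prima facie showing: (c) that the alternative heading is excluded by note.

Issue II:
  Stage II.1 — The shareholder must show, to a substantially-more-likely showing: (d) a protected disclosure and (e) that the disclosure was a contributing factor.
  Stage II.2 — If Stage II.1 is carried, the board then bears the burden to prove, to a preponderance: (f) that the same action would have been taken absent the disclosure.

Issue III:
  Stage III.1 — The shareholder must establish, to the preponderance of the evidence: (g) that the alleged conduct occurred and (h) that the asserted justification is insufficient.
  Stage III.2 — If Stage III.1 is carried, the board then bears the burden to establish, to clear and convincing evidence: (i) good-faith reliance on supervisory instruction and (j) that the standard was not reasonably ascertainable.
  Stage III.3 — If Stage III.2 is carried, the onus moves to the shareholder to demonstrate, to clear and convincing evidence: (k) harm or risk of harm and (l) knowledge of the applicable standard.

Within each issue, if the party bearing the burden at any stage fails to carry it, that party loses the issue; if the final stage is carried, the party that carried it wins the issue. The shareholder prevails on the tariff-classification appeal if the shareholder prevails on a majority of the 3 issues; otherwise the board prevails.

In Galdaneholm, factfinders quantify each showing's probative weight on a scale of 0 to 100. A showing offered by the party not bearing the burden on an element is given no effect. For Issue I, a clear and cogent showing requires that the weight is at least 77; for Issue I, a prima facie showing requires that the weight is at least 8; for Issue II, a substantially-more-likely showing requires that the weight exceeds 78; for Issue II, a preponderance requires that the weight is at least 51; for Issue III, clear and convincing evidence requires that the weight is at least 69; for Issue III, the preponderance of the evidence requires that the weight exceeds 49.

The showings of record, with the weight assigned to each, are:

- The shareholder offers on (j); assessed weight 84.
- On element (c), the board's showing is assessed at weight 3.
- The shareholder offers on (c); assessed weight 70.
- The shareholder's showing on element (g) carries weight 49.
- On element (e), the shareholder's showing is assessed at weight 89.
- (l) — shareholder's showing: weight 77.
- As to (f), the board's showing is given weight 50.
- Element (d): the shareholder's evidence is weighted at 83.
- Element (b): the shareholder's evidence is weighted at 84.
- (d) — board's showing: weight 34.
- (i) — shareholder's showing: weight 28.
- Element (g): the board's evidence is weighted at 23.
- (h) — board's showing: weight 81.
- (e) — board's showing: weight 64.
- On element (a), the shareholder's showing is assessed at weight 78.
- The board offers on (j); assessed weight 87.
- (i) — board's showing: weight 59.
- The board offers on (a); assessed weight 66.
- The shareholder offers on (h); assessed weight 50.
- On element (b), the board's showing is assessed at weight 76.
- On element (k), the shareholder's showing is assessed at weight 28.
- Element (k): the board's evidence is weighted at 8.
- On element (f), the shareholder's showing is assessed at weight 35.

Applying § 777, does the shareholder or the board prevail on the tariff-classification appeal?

— Issue I —
At Stage I.1 the shareholder must meet a clear and cogent showing (weight is at least 77): on (a) the weight is 78 (the board's 66 is given no effect), which does reach 77, so (a) meets the standard; on (b) the weight is 84 (the board's 76 is given no effect), which does reach 77, so (b) meets the standard.
  The shareholder carries Stage I.1; the board now bears the burden.
At Stage I.2 the board must meet a prima facie showing (weight is at least 8): on (c) the weight is 3 (the shareholder's 70 is given no effect), < 8, so (c) does not meet the standard.
  The board does not carry Stage I.2.
The analysis ends at Stage I.2; the shareholder prevails on this issue.
— Issue II —
Stage II.1 — burden on shareholder; standard: a substantially-more-likely showing (weight exceeds 78).
    (d): 83 (board's 34 disregarded) > 78 [met]
    (e): 89 (board's 64 disregarded) > 78 [met]
  Stage II.1 is satisfied; the onus moves to the board.
Stage II.2 — burden on board; standard: a preponderance (weight is at least 51).
    (f): 50 (shareholder's 35 disregarded) < 51 [not met]
  The board does not carry Stage II.2.
So the shareholder prevails on this issue.
— Issue III —
At Stage III.1 the shareholder must meet the preponderance of the evidence (weight exceeds 49): on (g) the weight is 49 (the board's 23 is given no effect), ≤ 49, so (g) does not meet the standard; on (h) the weight is 50 (the board's 81 is given no effect), > 49, so (h) meets the standard.
  Stage III.1 not carried; the shareholder fails its burden.
So the board prevails on this issue.
Per-issue: Issue I → shareholder; Issue II → shareholder; Issue III → board. The shareholder must prevail on a majority of issues; overall, the shareholder prevails.

shareholder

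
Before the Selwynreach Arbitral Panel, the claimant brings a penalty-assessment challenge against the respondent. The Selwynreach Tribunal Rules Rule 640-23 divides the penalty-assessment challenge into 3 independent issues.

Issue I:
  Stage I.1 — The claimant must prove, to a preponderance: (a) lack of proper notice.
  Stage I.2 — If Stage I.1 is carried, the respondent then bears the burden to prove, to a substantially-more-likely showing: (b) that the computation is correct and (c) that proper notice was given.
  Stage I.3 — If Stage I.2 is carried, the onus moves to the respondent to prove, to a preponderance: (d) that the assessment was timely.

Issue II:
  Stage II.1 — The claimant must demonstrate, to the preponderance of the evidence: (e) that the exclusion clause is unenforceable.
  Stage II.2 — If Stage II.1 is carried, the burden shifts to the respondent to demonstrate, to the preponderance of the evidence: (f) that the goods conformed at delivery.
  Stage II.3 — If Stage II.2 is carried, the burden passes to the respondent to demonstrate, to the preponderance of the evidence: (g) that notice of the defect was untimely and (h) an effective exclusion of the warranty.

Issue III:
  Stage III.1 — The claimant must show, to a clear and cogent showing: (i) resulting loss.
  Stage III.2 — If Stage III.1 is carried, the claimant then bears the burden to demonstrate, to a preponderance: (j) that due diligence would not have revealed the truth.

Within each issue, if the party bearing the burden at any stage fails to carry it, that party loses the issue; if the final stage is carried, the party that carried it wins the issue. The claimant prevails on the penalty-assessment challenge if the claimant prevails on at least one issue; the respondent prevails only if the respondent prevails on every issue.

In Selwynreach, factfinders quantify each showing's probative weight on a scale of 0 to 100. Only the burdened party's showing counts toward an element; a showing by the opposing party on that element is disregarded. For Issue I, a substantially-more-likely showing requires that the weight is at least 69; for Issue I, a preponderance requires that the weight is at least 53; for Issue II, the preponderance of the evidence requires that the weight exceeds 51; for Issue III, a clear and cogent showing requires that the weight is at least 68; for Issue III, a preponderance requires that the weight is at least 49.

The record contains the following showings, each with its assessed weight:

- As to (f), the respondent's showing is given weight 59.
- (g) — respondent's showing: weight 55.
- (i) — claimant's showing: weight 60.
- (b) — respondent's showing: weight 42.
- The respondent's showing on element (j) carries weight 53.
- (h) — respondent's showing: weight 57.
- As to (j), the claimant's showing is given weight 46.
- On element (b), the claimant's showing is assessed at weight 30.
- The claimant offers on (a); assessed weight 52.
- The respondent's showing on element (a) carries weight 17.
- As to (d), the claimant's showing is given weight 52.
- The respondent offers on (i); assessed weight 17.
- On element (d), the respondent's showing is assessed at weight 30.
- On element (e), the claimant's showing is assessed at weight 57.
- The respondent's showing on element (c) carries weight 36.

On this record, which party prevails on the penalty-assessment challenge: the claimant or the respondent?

respondent

— Issue I —
At Stage I.1 the claimant must meet a preponderance (weight is at least 53): on (a) the weight is 52 (the respondent's 17 is given no effect), < 53, so (a) does not meet the standard.
  The claimant does not carry Stage I.1.
The respondent prevails on this issue.
— Issue II —
At Stage II.1 the claimant must meet the preponderance of the evidence (weight exceeds 51): on (e) the weight is 57, which does exceed 51, so (e) meets the standard.
  Stage II.1 carried; the burden shifts to the respondent.
At Stage II.2 the respondent must meet the preponderance of the evidence (weight exceeds 51): on (f) the weight is 59, which does exceed 51, so (f) meets the standard.
  Stage II.2 carried; the burden remains with the respondent.
At Stage II.3 the respondent must meet the preponderance of the evidence (weight exceeds 51): on (g) the weight is 55, which does exceed 51, so (g) meets the standard; on (h) the weight is 57, which does exceed 51, so (h) meets the standard.
  The respondent carries the last stage.
With every stage satisfied, the respondent prevails on this issue.
— Issue III —
At Stage III.1 the claimant must meet a clear and cogent showing (weight is at least 68): on (i) the weight is 60 (the respondent's 17 is given no effect), < 68, so (i) does not meet the standard.
  The claimant does not carry Stage III.1.
The respondent prevails on this issue.
Per-issue: Issue I → respondent; Issue II → respondent; Issue III → respondent. The claimant must prevail on at least one issue; overall, the respondent prevails.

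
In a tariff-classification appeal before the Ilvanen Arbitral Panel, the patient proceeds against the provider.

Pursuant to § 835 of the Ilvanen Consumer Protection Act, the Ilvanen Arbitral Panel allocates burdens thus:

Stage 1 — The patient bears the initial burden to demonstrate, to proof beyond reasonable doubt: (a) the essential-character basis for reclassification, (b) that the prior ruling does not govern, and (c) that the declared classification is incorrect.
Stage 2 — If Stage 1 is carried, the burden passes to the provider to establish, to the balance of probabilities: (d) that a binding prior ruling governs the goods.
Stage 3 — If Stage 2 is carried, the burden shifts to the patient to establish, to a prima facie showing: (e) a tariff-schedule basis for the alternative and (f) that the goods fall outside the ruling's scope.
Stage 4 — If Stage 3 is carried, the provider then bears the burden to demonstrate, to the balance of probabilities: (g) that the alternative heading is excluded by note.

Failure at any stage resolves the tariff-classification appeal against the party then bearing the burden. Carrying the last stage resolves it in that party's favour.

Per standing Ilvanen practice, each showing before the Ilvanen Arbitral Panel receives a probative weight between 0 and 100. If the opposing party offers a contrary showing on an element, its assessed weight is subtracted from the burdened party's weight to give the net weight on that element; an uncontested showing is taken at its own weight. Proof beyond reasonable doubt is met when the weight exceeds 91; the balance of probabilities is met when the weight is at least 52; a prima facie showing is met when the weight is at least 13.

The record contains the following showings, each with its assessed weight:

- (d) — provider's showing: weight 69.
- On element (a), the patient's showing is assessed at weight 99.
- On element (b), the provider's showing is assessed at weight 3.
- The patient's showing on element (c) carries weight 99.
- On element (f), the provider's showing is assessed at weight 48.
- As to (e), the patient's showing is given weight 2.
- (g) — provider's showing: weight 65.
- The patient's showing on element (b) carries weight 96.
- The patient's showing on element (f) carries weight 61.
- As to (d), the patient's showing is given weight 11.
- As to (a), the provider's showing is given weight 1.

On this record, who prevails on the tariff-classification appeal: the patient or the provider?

provider

Stage 1 (patient, proof beyond reasonable doubt, weight exceeds 91): (a) net 99−1=98 > 91 — meets; (b) net 96−3=93 > 91 — meets; (c) 99 > 91 — meets.
  Stage 1 carried; the burden shifts to the provider.
Stage 2 (provider, the balance of probabilities, weight is at least 52): (d) net 69−11=58 ≥ 52 — meets.
  All elements met. The burden passes to the patient.
Stage 3 (patient, a prima facie showing, weight is at least 13): (e) 2 < 13 — fails; (f) net 61−48=13 ≥ 13 — meets.
  The patient does not carry Stage 3.
The provider prevails.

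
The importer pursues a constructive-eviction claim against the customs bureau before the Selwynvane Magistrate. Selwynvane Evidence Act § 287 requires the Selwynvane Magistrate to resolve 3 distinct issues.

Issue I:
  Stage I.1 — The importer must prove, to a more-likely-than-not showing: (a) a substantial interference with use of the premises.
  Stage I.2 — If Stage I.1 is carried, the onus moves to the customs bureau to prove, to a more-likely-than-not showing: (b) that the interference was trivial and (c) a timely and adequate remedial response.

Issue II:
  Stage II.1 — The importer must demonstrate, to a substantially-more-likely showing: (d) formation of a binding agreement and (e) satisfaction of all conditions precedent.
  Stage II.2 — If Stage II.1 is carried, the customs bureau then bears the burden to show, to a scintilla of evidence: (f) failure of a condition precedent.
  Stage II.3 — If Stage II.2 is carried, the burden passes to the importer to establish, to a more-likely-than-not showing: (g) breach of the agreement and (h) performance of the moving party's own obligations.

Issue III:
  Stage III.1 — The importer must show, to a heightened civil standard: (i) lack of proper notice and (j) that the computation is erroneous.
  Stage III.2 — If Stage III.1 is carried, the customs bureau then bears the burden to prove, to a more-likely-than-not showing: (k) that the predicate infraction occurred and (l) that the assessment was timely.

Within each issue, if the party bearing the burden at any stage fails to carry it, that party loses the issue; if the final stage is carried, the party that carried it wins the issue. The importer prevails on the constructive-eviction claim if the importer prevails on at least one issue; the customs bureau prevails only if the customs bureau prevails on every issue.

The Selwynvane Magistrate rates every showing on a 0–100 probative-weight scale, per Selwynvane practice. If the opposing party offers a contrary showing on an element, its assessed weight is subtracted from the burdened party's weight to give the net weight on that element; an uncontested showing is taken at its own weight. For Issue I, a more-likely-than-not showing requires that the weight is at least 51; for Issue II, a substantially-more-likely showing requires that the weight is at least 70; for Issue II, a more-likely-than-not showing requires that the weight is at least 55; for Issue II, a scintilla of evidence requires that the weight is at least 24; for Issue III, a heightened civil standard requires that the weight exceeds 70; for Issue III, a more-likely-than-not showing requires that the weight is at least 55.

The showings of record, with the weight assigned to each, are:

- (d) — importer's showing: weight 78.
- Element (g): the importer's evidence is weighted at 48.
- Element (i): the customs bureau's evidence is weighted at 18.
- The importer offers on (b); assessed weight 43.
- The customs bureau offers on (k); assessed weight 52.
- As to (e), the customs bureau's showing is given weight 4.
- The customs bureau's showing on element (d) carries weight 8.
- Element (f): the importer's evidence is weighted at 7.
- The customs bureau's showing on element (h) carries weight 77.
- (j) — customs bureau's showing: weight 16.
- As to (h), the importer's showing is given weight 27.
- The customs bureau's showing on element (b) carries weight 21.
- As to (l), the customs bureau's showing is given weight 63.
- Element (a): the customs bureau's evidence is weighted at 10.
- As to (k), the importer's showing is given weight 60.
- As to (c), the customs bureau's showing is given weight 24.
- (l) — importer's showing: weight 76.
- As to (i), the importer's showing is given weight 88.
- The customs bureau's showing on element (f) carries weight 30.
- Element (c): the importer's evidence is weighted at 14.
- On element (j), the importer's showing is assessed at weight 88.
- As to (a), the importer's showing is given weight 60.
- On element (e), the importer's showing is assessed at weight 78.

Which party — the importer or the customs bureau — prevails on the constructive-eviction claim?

importer

— Issue I —
At Stage I.1 the importer must meet a more-likely-than-not showing (weight is at least 51): on (a) the weight is 60 less the opposing 10 gives net 50, < 51, so (a) does not meet the standard.
  Not every element is met, so the importer fails to carry Stage I.1.
So the customs bureau prevails on this issue.
— Issue II —
At Stage II.1 the importer must meet a substantially-more-likely showing (weight is at least 70): on (d) the weight is 78 less the opposing 8 gives net 70, which does reach 70, so (d) meets the standard; on (e) the weight is 78 less the opposing 4 gives net 74, which does reach 70, so (e) meets the standard.
  All elements met. The burden passes to the customs bureau.
At Stage II.2 the customs bureau must meet a scintilla of evidence (weight is at least 24): on (f) the weight is 30 less the opposing 7 gives net 23, which does not reach 24, so (f) does not meet the standard.
  Not every element is met, so the customs bureau fails to carry Stage II.2.
So the importer prevails on this issue.
— Issue III —
At Stage III.1 the importer must meet a heightened civil standard (weight exceeds 70): on (i) the weight is 88 less the opposing 18 gives net 70, which does not exceed 70, so (i) does not meet the standard; on (j) the weight is 88 less the opposing 16 gives net 72, which does exceed 70, so (j) meets the standard.
  The importer does not carry Stage III.1.
The customs bureau prevails on this issue.
Per-issue: Issue I → customs bureau; Issue II → importer; Issue III → customs bureau. The importer must prevail on at least one issue; overall, the importer prevails.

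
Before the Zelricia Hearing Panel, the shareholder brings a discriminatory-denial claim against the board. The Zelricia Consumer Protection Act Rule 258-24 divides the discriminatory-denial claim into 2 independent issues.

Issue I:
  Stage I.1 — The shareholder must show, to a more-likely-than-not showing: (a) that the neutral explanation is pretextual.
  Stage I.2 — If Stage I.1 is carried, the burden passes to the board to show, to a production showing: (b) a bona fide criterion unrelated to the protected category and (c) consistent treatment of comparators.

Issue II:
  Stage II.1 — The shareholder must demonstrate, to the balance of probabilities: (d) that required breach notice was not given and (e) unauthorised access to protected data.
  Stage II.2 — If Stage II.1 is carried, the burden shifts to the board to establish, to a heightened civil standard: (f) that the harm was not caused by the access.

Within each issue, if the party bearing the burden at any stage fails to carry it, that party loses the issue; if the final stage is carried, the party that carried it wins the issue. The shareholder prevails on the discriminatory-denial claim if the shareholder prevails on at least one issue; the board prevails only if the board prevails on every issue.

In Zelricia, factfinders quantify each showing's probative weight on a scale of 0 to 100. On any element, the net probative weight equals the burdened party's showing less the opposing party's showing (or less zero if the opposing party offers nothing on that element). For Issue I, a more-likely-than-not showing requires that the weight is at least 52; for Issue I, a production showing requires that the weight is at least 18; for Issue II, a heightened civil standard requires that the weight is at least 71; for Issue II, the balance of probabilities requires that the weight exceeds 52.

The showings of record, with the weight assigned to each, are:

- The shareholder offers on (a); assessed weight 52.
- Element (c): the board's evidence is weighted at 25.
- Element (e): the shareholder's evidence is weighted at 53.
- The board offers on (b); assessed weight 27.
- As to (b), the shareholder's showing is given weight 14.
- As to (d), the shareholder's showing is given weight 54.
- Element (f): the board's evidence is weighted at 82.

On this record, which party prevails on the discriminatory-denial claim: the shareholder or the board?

— Issue I —
Stage I.1 — burden on shareholder; standard: a more-likely-than-not showing (weight is at least 52).
    (a): 52 ≥ 52 [met]
  All elements met. The burden passes to the board.
Stage I.2 — burden on board; standard: a production showing (weight is at least 18).
    (b): 27 − 14 = 13 < 18 [not met]
    (c): 25 ≥ 18 [met]
  Stage I.2 not carried; the board fails its burden.
So the shareholder prevails on this issue.
— Issue II —
Stage II.1 — burden on shareholder; standard: the balance of probabilities (weight exceeds 52).
    (d): 54 > 52 [met]
    (e): 53 > 52 [met]
  All elements met. The burden passes to the board.
Stage II.2 — burden on board; standard: a heightened civil standard (weight is at least 71).
    (f): 82 ≥ 71 [met]
  All elements met at the final stage.
With every stage satisfied, the board prevails on this issue.
Per-issue: Issue I → shareholder; Issue II → board. The shareholder must prevail on at least one issue; overall, the shareholder prevails.

shareholder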